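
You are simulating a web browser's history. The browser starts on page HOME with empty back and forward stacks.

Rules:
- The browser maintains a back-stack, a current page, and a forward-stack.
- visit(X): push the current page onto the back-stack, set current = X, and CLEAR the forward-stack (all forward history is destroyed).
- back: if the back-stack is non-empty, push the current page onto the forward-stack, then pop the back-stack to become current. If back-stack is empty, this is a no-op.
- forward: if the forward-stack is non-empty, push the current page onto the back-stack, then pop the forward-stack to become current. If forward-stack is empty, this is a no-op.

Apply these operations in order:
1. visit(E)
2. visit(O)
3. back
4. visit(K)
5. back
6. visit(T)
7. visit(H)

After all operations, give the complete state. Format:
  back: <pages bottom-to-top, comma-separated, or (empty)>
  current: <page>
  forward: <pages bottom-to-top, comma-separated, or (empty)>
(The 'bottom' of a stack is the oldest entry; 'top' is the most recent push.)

After 1 (visit(E)): cur=E back=1 fwd=0
After 2 (visit(O)): cur=O back=2 fwd=0
After 3 (back): cur=E back=1 fwd=1
After 4 (visit(K)): cur=K back=2 fwd=0
After 5 (back): cur=E back=1 fwd=1
After 6 (visit(T)): cur=T back=2 fwd=0
After 7 (visit(H)): cur=H back=3 fwd=0

Answer: back: HOME,E,T
current: H
forward: (empty)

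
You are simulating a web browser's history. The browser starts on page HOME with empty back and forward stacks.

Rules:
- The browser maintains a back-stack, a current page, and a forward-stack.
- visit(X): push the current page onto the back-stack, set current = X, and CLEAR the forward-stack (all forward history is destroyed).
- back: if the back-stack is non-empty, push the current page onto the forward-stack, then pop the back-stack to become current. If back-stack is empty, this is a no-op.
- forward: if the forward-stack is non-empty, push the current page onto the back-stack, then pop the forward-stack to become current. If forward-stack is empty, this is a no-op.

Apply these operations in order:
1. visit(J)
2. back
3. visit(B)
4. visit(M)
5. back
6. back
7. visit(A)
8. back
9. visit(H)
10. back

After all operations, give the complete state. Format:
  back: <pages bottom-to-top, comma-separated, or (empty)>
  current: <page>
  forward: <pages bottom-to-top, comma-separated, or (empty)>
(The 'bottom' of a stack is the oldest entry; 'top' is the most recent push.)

After 1 (visit(J)): cur=J back=1 fwd=0
After 2 (back): cur=HOME back=0 fwd=1
After 3 (visit(B)): cur=B back=1 fwd=0
After 4 (visit(M)): cur=M back=2 fwd=0
After 5 (back): cur=B back=1 fwd=1
After 6 (back): cur=HOME back=0 fwd=2
After 7 (visit(A)): cur=A back=1 fwd=0
After 8 (back): cur=HOME back=0 fwd=1
After 9 (visit(H)): cur=H back=1 fwd=0
After 10 (back): cur=HOME back=0 fwd=1

Answer: back: (empty)
current: HOME
forward: H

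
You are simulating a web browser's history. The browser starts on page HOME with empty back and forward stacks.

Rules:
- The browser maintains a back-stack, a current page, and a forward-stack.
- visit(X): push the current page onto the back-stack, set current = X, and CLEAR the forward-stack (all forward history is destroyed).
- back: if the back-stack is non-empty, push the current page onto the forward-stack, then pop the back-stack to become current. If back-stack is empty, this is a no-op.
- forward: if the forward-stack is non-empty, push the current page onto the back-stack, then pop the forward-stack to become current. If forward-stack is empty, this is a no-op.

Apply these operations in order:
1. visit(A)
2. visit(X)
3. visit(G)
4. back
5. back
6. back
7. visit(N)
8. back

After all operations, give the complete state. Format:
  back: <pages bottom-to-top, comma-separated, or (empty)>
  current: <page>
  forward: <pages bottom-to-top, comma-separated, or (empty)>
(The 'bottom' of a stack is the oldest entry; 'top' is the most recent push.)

Answer: back: (empty)
current: HOME
forward: N

Derivation:
After 1 (visit(A)): cur=A back=1 fwd=0
After 2 (visit(X)): cur=X back=2 fwd=0
After 3 (visit(G)): cur=G back=3 fwd=0
After 4 (back): cur=X back=2 fwd=1
After 5 (back): cur=A back=1 fwd=2
After 6 (back): cur=HOME back=0 fwd=3
After 7 (visit(N)): cur=N back=1 fwd=0
After 8 (back): cur=HOME back=0 fwd=1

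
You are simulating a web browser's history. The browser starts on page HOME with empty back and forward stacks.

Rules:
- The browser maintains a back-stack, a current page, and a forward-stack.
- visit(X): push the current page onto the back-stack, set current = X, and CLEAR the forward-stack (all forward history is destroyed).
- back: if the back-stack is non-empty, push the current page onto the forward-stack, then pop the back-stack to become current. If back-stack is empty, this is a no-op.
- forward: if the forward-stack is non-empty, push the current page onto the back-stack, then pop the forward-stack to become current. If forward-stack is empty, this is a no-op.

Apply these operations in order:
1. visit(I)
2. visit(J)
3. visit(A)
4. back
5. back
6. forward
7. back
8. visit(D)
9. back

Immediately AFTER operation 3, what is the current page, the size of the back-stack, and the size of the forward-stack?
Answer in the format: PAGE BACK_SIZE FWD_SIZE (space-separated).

After 1 (visit(I)): cur=I back=1 fwd=0
After 2 (visit(J)): cur=J back=2 fwd=0
After 3 (visit(A)): cur=A back=3 fwd=0

A 3 0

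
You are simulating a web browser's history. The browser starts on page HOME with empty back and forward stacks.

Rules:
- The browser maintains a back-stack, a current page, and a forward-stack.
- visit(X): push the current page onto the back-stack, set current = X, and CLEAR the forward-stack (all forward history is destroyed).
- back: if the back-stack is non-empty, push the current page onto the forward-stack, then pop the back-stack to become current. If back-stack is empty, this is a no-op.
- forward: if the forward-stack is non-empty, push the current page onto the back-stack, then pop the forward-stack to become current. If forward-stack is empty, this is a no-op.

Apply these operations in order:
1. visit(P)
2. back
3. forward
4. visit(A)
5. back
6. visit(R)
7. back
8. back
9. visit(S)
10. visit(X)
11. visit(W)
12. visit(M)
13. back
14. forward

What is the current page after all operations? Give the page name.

Answer: M

Derivation:
After 1 (visit(P)): cur=P back=1 fwd=0
After 2 (back): cur=HOME back=0 fwd=1
After 3 (forward): cur=P back=1 fwd=0
After 4 (visit(A)): cur=A back=2 fwd=0
After 5 (back): cur=P back=1 fwd=1
After 6 (visit(R)): cur=R back=2 fwd=0
After 7 (back): cur=P back=1 fwd=1
After 8 (back): cur=HOME back=0 fwd=2
After 9 (visit(S)): cur=S back=1 fwd=0
After 10 (visit(X)): cur=X back=2 fwd=0
After 11 (visit(W)): cur=W back=3 fwd=0
After 12 (visit(M)): cur=M back=4 fwd=0
After 13 (back): cur=W back=3 fwd=1
After 14 (forward): cur=M back=4 fwd=0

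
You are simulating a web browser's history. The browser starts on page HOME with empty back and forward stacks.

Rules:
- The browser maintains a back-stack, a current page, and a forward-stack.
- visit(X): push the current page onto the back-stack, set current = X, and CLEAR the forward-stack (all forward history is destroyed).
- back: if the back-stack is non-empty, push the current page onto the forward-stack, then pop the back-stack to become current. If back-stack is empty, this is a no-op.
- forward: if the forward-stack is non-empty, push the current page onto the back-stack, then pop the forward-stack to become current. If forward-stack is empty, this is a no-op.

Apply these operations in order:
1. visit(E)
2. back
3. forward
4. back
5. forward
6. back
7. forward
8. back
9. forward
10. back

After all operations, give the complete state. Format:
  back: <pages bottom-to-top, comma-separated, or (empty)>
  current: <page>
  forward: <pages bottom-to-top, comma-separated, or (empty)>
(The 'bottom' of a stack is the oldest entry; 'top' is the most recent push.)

Answer: back: (empty)
current: HOME
forward: E

Derivation:
After 1 (visit(E)): cur=E back=1 fwd=0
After 2 (back): cur=HOME back=0 fwd=1
After 3 (forward): cur=E back=1 fwd=0
After 4 (back): cur=HOME back=0 fwd=1
After 5 (forward): cur=E back=1 fwd=0
After 6 (back): cur=HOME back=0 fwd=1
After 7 (forward): cur=E back=1 fwd=0
After 8 (back): cur=HOME back=0 fwd=1
After 9 (forward): cur=E back=1 fwd=0
After 10 (back): cur=HOME back=0 fwd=1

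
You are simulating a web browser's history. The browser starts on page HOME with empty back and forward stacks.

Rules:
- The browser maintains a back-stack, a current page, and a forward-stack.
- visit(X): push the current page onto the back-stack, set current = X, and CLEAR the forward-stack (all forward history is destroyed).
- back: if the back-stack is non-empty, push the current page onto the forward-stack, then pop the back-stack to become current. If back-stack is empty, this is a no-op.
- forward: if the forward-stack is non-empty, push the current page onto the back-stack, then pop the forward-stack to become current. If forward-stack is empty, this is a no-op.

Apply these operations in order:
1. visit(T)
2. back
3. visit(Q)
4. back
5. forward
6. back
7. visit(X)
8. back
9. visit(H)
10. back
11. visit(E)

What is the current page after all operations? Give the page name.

Answer: E

Derivation:
After 1 (visit(T)): cur=T back=1 fwd=0
After 2 (back): cur=HOME back=0 fwd=1
After 3 (visit(Q)): cur=Q back=1 fwd=0
After 4 (back): cur=HOME back=0 fwd=1
After 5 (forward): cur=Q back=1 fwd=0
After 6 (back): cur=HOME back=0 fwd=1
After 7 (visit(X)): cur=X back=1 fwd=0
After 8 (back): cur=HOME back=0 fwd=1
After 9 (visit(H)): cur=H back=1 fwd=0
After 10 (back): cur=HOME back=0 fwd=1
After 11 (visit(E)): cur=E back=1 fwd=0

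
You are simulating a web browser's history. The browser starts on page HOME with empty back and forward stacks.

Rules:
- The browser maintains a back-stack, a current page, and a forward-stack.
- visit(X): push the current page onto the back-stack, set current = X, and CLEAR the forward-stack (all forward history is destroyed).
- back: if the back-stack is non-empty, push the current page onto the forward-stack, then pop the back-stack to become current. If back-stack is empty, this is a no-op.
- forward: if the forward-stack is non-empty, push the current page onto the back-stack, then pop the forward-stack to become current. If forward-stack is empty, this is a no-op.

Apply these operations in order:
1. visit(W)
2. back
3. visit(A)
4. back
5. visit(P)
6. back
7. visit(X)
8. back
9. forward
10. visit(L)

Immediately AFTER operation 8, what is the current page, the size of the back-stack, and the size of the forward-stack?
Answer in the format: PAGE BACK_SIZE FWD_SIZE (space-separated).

After 1 (visit(W)): cur=W back=1 fwd=0
After 2 (back): cur=HOME back=0 fwd=1
After 3 (visit(A)): cur=A back=1 fwd=0
After 4 (back): cur=HOME back=0 fwd=1
After 5 (visit(P)): cur=P back=1 fwd=0
After 6 (back): cur=HOME back=0 fwd=1
After 7 (visit(X)): cur=X back=1 fwd=0
After 8 (back): cur=HOME back=0 fwd=1

HOME 0 1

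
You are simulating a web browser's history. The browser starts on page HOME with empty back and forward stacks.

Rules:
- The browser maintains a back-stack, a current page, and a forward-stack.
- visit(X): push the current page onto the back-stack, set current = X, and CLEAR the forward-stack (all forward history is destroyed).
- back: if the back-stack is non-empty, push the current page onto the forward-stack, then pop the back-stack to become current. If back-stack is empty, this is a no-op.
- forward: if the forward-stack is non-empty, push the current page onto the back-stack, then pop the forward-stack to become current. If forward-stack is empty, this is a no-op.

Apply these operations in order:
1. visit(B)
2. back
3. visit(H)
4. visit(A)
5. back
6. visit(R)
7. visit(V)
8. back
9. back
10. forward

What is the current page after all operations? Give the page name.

Answer: R

Derivation:
After 1 (visit(B)): cur=B back=1 fwd=0
After 2 (back): cur=HOME back=0 fwd=1
After 3 (visit(H)): cur=H back=1 fwd=0
After 4 (visit(A)): cur=A back=2 fwd=0
After 5 (back): cur=H back=1 fwd=1
After 6 (visit(R)): cur=R back=2 fwd=0
After 7 (visit(V)): cur=V back=3 fwd=0
After 8 (back): cur=R back=2 fwd=1
After 9 (back): cur=H back=1 fwd=2
After 10 (forward): cur=R back=2 fwd=1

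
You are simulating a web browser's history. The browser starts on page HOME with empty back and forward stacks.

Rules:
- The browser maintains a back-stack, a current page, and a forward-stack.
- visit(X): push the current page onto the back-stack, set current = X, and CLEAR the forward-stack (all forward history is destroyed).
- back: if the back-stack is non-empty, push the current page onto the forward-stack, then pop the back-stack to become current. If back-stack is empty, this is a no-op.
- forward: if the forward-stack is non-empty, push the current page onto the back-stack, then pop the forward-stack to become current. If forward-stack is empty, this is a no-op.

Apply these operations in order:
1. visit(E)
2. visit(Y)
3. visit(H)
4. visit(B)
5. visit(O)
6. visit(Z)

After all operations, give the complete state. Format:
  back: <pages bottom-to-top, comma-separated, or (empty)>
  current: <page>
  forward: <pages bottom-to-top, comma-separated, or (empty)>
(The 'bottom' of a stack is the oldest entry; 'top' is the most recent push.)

Answer: back: HOME,E,Y,H,B,O
current: Z
forward: (empty)

Derivation:
After 1 (visit(E)): cur=E back=1 fwd=0
After 2 (visit(Y)): cur=Y back=2 fwd=0
After 3 (visit(H)): cur=H back=3 fwd=0
After 4 (visit(B)): cur=B back=4 fwd=0
After 5 (visit(O)): cur=O back=5 fwd=0
After 6 (visit(Z)): cur=Z back=6 fwd=0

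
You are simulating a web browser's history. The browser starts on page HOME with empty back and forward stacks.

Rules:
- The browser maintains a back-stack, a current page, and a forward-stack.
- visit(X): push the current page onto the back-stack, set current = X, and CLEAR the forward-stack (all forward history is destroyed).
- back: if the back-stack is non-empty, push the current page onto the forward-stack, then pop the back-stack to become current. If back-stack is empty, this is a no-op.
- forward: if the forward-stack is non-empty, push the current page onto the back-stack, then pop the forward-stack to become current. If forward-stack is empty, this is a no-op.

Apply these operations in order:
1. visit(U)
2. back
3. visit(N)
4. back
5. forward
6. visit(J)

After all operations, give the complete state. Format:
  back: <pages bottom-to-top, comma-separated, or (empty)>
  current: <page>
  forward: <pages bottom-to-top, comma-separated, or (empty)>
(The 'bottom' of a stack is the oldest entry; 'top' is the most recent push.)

Answer: back: HOME,N
current: J
forward: (empty)

Derivation:
After 1 (visit(U)): cur=U back=1 fwd=0
After 2 (back): cur=HOME back=0 fwd=1
After 3 (visit(N)): cur=N back=1 fwd=0
After 4 (back): cur=HOME back=0 fwd=1
After 5 (forward): cur=N back=1 fwd=0
After 6 (visit(J)): cur=J back=2 fwd=0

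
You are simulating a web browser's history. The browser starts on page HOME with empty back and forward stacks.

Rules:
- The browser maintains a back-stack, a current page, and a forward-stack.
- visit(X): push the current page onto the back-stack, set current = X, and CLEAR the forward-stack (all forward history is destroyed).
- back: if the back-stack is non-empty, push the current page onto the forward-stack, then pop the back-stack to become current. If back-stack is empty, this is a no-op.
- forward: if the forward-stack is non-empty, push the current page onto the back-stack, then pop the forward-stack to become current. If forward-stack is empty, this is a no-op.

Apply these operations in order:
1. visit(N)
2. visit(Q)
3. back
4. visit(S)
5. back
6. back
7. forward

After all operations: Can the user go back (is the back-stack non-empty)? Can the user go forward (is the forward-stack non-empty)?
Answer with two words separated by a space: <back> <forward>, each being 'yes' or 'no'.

After 1 (visit(N)): cur=N back=1 fwd=0
After 2 (visit(Q)): cur=Q back=2 fwd=0
After 3 (back): cur=N back=1 fwd=1
After 4 (visit(S)): cur=S back=2 fwd=0
After 5 (back): cur=N back=1 fwd=1
After 6 (back): cur=HOME back=0 fwd=2
After 7 (forward): cur=N back=1 fwd=1

Answer: yes yes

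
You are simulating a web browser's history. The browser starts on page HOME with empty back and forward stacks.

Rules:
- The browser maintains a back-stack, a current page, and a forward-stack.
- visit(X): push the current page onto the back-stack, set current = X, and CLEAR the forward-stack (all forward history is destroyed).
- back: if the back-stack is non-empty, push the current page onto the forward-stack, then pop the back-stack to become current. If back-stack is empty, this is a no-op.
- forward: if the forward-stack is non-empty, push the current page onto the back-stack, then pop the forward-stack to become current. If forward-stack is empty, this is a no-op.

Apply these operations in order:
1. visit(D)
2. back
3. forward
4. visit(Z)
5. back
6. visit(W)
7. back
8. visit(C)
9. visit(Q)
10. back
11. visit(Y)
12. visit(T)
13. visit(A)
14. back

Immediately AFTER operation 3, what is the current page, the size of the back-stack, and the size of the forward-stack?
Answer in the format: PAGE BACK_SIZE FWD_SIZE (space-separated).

After 1 (visit(D)): cur=D back=1 fwd=0
After 2 (back): cur=HOME back=0 fwd=1
After 3 (forward): cur=D back=1 fwd=0

D 1 0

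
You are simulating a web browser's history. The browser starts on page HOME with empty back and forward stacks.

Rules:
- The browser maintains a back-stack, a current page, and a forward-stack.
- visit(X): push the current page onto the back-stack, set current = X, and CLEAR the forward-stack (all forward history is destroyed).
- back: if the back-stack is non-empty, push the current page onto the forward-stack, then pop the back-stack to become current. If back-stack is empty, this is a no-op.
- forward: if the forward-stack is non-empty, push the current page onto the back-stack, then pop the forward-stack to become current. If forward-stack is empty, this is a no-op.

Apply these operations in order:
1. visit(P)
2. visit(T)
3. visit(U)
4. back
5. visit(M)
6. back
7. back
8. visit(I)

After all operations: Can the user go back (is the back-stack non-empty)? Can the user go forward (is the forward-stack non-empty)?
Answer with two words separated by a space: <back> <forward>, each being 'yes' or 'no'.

After 1 (visit(P)): cur=P back=1 fwd=0
After 2 (visit(T)): cur=T back=2 fwd=0
After 3 (visit(U)): cur=U back=3 fwd=0
After 4 (back): cur=T back=2 fwd=1
After 5 (visit(M)): cur=M back=3 fwd=0
After 6 (back): cur=T back=2 fwd=1
After 7 (back): cur=P back=1 fwd=2
After 8 (visit(I)): cur=I back=2 fwd=0

Answer: yes no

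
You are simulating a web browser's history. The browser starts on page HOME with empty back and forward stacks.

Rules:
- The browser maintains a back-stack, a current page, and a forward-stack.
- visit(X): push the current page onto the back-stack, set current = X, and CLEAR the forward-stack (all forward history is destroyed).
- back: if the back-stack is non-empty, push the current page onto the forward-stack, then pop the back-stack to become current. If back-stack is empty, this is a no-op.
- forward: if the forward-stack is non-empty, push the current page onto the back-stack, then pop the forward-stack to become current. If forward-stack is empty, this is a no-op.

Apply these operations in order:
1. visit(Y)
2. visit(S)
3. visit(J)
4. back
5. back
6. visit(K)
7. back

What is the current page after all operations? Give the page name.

Answer: Y

Derivation:
After 1 (visit(Y)): cur=Y back=1 fwd=0
After 2 (visit(S)): cur=S back=2 fwd=0
After 3 (visit(J)): cur=J back=3 fwd=0
After 4 (back): cur=S back=2 fwd=1
After 5 (back): cur=Y back=1 fwd=2
After 6 (visit(K)): cur=K back=2 fwd=0
After 7 (back): cur=Y back=1 fwd=1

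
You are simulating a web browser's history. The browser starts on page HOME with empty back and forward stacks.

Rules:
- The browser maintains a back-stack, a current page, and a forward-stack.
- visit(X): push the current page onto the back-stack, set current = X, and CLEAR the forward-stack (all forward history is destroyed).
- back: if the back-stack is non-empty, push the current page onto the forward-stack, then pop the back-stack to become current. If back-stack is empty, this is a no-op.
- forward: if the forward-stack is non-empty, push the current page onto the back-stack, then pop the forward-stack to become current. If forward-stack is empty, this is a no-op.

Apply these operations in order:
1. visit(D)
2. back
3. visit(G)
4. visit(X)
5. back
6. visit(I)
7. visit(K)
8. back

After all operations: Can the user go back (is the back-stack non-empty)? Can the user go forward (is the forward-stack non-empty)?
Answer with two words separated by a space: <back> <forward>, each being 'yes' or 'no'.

After 1 (visit(D)): cur=D back=1 fwd=0
After 2 (back): cur=HOME back=0 fwd=1
After 3 (visit(G)): cur=G back=1 fwd=0
After 4 (visit(X)): cur=X back=2 fwd=0
After 5 (back): cur=G back=1 fwd=1
After 6 (visit(I)): cur=I back=2 fwd=0
After 7 (visit(K)): cur=K back=3 fwd=0
After 8 (back): cur=I back=2 fwd=1

Answer: yes yes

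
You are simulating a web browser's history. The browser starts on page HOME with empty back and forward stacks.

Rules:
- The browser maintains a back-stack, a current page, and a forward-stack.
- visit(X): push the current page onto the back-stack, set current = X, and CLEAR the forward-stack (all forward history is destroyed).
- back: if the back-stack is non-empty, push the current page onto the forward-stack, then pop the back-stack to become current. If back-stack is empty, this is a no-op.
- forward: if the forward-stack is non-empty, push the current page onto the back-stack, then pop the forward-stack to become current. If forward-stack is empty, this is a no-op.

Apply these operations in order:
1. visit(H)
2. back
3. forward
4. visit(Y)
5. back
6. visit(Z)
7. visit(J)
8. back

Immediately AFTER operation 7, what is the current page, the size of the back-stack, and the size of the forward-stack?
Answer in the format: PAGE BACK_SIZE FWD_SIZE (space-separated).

After 1 (visit(H)): cur=H back=1 fwd=0
After 2 (back): cur=HOME back=0 fwd=1
After 3 (forward): cur=H back=1 fwd=0
After 4 (visit(Y)): cur=Y back=2 fwd=0
After 5 (back): cur=H back=1 fwd=1
After 6 (visit(Z)): cur=Z back=2 fwd=0
After 7 (visit(J)): cur=J back=3 fwd=0

J 3 0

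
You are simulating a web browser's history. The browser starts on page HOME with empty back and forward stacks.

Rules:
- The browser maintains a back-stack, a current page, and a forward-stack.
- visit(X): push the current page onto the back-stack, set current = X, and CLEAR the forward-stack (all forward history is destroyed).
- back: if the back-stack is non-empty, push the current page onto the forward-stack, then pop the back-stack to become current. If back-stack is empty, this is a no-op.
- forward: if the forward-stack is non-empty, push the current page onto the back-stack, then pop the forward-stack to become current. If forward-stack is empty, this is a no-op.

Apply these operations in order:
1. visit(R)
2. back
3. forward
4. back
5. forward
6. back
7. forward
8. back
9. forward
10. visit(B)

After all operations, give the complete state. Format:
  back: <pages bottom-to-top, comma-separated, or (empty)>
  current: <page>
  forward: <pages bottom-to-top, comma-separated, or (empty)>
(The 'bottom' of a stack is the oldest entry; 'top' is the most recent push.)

Answer: back: HOME,R
current: B
forward: (empty)

Derivation:
After 1 (visit(R)): cur=R back=1 fwd=0
After 2 (back): cur=HOME back=0 fwd=1
After 3 (forward): cur=R back=1 fwd=0
After 4 (back): cur=HOME back=0 fwd=1
After 5 (forward): cur=R back=1 fwd=0
After 6 (back): cur=HOME back=0 fwd=1
After 7 (forward): cur=R back=1 fwd=0
After 8 (back): cur=HOME back=0 fwd=1
After 9 (forward): cur=R back=1 fwd=0
After 10 (visit(B)): cur=B back=2 fwd=0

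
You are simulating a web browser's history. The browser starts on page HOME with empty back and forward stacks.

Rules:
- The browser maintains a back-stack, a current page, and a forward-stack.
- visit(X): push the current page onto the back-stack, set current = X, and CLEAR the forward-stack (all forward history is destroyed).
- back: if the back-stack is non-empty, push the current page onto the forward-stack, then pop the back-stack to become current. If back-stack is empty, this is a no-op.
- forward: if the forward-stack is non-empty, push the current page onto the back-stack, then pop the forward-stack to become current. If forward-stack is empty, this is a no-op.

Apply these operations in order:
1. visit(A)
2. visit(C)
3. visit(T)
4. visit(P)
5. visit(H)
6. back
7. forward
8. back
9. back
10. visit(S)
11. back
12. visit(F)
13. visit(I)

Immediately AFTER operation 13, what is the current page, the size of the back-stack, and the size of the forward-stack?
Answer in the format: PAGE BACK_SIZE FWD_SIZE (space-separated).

After 1 (visit(A)): cur=A back=1 fwd=0
After 2 (visit(C)): cur=C back=2 fwd=0
After 3 (visit(T)): cur=T back=3 fwd=0
After 4 (visit(P)): cur=P back=4 fwd=0
After 5 (visit(H)): cur=H back=5 fwd=0
After 6 (back): cur=P back=4 fwd=1
After 7 (forward): cur=H back=5 fwd=0
After 8 (back): cur=P back=4 fwd=1
After 9 (back): cur=T back=3 fwd=2
After 10 (visit(S)): cur=S back=4 fwd=0
After 11 (back): cur=T back=3 fwd=1
After 12 (visit(F)): cur=F back=4 fwd=0
After 13 (visit(I)): cur=I back=5 fwd=0

I 5 0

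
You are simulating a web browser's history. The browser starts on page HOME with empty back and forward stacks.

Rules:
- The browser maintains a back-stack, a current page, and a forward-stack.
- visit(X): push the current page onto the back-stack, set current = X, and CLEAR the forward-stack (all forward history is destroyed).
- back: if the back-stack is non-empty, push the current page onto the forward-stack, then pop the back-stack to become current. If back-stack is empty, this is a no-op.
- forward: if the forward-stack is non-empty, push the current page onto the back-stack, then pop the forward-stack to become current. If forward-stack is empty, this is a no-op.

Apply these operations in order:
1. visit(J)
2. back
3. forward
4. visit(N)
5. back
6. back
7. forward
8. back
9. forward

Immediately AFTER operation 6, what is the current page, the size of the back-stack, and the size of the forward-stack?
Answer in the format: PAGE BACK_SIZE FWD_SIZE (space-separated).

After 1 (visit(J)): cur=J back=1 fwd=0
After 2 (back): cur=HOME back=0 fwd=1
After 3 (forward): cur=J back=1 fwd=0
After 4 (visit(N)): cur=N back=2 fwd=0
After 5 (back): cur=J back=1 fwd=1
After 6 (back): cur=HOME back=0 fwd=2

HOME 0 2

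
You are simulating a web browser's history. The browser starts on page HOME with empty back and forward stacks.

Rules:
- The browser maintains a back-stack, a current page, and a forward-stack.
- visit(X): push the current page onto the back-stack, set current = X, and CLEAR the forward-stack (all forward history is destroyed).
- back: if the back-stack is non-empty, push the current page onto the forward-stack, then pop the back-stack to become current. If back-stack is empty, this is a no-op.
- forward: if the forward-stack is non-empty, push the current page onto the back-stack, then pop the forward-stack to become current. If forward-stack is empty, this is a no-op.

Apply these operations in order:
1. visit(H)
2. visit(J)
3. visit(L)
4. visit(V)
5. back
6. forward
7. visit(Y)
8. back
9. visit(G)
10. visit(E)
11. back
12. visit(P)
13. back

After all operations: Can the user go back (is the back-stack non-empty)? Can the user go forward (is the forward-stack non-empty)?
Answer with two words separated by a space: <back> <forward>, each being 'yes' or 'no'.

Answer: yes yes

Derivation:
After 1 (visit(H)): cur=H back=1 fwd=0
After 2 (visit(J)): cur=J back=2 fwd=0
After 3 (visit(L)): cur=L back=3 fwd=0
After 4 (visit(V)): cur=V back=4 fwd=0
After 5 (back): cur=L back=3 fwd=1
After 6 (forward): cur=V back=4 fwd=0
After 7 (visit(Y)): cur=Y back=5 fwd=0
After 8 (back): cur=V back=4 fwd=1
After 9 (visit(G)): cur=G back=5 fwd=0
After 10 (visit(E)): cur=E back=6 fwd=0
After 11 (back): cur=G back=5 fwd=1
After 12 (visit(P)): cur=P back=6 fwd=0
After 13 (back): cur=G back=5 fwd=1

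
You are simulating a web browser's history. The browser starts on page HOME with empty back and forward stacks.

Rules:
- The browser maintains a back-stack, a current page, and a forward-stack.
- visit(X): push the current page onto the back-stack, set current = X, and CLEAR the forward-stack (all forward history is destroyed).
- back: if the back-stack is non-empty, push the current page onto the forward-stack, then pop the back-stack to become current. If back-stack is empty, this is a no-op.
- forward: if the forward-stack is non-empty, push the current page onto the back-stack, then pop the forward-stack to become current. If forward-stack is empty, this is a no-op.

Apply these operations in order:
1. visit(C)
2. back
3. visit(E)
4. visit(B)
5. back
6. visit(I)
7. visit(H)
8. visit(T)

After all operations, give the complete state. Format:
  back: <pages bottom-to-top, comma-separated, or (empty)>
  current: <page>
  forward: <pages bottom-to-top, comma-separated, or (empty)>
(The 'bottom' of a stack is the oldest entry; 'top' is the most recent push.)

Answer: back: HOME,E,I,H
current: T
forward: (empty)

Derivation:
After 1 (visit(C)): cur=C back=1 fwd=0
After 2 (back): cur=HOME back=0 fwd=1
After 3 (visit(E)): cur=E back=1 fwd=0
After 4 (visit(B)): cur=B back=2 fwd=0
After 5 (back): cur=E back=1 fwd=1
After 6 (visit(I)): cur=I back=2 fwd=0
After 7 (visit(H)): cur=H back=3 fwd=0
After 8 (visit(T)): cur=T back=4 fwd=0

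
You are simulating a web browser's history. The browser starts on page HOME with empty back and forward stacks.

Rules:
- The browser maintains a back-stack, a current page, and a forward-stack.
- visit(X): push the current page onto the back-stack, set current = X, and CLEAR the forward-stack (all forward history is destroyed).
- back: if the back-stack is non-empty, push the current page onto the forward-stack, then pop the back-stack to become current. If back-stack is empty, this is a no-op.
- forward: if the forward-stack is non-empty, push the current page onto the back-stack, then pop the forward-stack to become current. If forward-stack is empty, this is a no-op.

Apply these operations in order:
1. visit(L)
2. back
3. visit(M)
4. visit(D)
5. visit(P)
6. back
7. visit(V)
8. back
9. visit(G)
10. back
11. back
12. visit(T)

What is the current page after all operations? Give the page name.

Answer: T

Derivation:
After 1 (visit(L)): cur=L back=1 fwd=0
After 2 (back): cur=HOME back=0 fwd=1
After 3 (visit(M)): cur=M back=1 fwd=0
After 4 (visit(D)): cur=D back=2 fwd=0
After 5 (visit(P)): cur=P back=3 fwd=0
After 6 (back): cur=D back=2 fwd=1
After 7 (visit(V)): cur=V back=3 fwd=0
After 8 (back): cur=D back=2 fwd=1
After 9 (visit(G)): cur=G back=3 fwd=0
After 10 (back): cur=D back=2 fwd=1
After 11 (back): cur=M back=1 fwd=2
After 12 (visit(T)): cur=T back=2 fwd=0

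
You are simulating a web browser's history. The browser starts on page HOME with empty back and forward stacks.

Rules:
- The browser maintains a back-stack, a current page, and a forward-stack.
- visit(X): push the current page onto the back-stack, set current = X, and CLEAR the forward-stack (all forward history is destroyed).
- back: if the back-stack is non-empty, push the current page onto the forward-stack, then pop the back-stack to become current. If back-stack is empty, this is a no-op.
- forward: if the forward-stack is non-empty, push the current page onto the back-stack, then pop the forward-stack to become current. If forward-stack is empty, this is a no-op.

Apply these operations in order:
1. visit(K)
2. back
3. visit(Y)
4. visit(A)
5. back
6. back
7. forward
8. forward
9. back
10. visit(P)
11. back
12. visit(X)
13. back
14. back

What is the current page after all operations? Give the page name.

After 1 (visit(K)): cur=K back=1 fwd=0
After 2 (back): cur=HOME back=0 fwd=1
After 3 (visit(Y)): cur=Y back=1 fwd=0
After 4 (visit(A)): cur=A back=2 fwd=0
After 5 (back): cur=Y back=1 fwd=1
After 6 (back): cur=HOME back=0 fwd=2
After 7 (forward): cur=Y back=1 fwd=1
After 8 (forward): cur=A back=2 fwd=0
After 9 (back): cur=Y back=1 fwd=1
After 10 (visit(P)): cur=P back=2 fwd=0
After 11 (back): cur=Y back=1 fwd=1
After 12 (visit(X)): cur=X back=2 fwd=0
After 13 (back): cur=Y back=1 fwd=1
After 14 (back): cur=HOME back=0 fwd=2

Answer: HOME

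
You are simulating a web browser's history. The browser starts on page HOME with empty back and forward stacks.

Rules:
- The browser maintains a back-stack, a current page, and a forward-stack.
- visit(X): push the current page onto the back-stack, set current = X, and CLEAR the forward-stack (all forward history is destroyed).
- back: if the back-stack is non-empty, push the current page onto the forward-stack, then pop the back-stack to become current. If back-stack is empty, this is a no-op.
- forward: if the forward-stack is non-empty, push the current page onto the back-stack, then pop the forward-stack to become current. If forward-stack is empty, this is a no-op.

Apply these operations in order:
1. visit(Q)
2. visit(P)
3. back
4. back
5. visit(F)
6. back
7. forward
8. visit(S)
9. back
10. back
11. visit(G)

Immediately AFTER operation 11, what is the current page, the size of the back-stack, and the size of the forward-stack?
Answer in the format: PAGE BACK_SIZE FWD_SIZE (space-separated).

After 1 (visit(Q)): cur=Q back=1 fwd=0
After 2 (visit(P)): cur=P back=2 fwd=0
After 3 (back): cur=Q back=1 fwd=1
After 4 (back): cur=HOME back=0 fwd=2
After 5 (visit(F)): cur=F back=1 fwd=0
After 6 (back): cur=HOME back=0 fwd=1
After 7 (forward): cur=F back=1 fwd=0
After 8 (visit(S)): cur=S back=2 fwd=0
After 9 (back): cur=F back=1 fwd=1
After 10 (back): cur=HOME back=0 fwd=2
After 11 (visit(G)): cur=G back=1 fwd=0

G 1 0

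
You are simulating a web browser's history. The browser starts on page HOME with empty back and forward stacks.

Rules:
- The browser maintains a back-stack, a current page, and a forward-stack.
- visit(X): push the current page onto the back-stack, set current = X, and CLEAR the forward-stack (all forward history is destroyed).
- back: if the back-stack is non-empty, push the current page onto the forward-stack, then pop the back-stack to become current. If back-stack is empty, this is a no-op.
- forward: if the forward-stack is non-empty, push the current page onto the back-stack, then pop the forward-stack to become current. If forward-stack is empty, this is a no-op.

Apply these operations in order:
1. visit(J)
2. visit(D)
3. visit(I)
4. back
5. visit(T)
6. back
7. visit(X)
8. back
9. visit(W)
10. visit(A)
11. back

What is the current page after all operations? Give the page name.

Answer: W

Derivation:
After 1 (visit(J)): cur=J back=1 fwd=0
After 2 (visit(D)): cur=D back=2 fwd=0
After 3 (visit(I)): cur=I back=3 fwd=0
After 4 (back): cur=D back=2 fwd=1
After 5 (visit(T)): cur=T back=3 fwd=0
After 6 (back): cur=D back=2 fwd=1
After 7 (visit(X)): cur=X back=3 fwd=0
After 8 (back): cur=D back=2 fwd=1
After 9 (visit(W)): cur=W back=3 fwd=0
After 10 (visit(A)): cur=A back=4 fwd=0
After 11 (back): cur=W back=3 fwd=1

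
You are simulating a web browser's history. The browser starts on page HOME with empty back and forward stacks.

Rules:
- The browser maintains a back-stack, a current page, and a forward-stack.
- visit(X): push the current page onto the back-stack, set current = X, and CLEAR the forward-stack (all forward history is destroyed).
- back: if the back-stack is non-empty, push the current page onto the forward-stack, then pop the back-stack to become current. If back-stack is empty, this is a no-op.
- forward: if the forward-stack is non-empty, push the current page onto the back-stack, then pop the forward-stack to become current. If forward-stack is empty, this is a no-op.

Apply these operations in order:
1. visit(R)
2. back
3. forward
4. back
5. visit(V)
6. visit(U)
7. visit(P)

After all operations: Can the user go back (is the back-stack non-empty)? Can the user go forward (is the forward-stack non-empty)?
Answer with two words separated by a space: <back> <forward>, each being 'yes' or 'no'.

Answer: yes no

Derivation:
After 1 (visit(R)): cur=R back=1 fwd=0
After 2 (back): cur=HOME back=0 fwd=1
After 3 (forward): cur=R back=1 fwd=0
After 4 (back): cur=HOME back=0 fwd=1
After 5 (visit(V)): cur=V back=1 fwd=0
After 6 (visit(U)): cur=U back=2 fwd=0
After 7 (visit(P)): cur=P back=3 fwd=0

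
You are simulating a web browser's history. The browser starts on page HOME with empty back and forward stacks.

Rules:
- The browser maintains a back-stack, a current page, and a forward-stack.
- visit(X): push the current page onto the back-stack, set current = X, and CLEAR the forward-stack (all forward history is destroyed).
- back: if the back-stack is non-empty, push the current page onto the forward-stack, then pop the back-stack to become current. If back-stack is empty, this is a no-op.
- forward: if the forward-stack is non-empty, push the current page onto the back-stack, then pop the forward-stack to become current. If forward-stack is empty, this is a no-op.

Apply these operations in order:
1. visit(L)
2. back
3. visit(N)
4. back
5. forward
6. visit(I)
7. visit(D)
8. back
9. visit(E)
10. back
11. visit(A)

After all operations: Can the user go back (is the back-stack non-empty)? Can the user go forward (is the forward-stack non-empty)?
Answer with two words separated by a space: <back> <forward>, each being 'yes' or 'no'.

Answer: yes no

Derivation:
After 1 (visit(L)): cur=L back=1 fwd=0
After 2 (back): cur=HOME back=0 fwd=1
After 3 (visit(N)): cur=N back=1 fwd=0
After 4 (back): cur=HOME back=0 fwd=1
After 5 (forward): cur=N back=1 fwd=0
After 6 (visit(I)): cur=I back=2 fwd=0
After 7 (visit(D)): cur=D back=3 fwd=0
After 8 (back): cur=I back=2 fwd=1
After 9 (visit(E)): cur=E back=3 fwd=0
After 10 (back): cur=I back=2 fwd=1
After 11 (visit(A)): cur=A back=3 fwd=0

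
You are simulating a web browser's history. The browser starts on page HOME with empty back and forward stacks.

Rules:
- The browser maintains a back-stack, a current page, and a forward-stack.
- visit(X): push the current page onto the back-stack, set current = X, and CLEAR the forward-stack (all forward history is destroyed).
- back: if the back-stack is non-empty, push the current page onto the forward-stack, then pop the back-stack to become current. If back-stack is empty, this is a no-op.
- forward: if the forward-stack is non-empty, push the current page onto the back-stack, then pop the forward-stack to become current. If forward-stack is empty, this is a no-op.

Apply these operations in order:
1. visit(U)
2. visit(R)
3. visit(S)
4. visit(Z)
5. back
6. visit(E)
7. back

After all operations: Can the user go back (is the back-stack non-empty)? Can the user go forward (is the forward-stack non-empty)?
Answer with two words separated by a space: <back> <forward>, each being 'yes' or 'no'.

Answer: yes yes

Derivation:
After 1 (visit(U)): cur=U back=1 fwd=0
After 2 (visit(R)): cur=R back=2 fwd=0
After 3 (visit(S)): cur=S back=3 fwd=0
After 4 (visit(Z)): cur=Z back=4 fwd=0
After 5 (back): cur=S back=3 fwd=1
After 6 (visit(E)): cur=E back=4 fwd=0
After 7 (back): cur=S back=3 fwd=1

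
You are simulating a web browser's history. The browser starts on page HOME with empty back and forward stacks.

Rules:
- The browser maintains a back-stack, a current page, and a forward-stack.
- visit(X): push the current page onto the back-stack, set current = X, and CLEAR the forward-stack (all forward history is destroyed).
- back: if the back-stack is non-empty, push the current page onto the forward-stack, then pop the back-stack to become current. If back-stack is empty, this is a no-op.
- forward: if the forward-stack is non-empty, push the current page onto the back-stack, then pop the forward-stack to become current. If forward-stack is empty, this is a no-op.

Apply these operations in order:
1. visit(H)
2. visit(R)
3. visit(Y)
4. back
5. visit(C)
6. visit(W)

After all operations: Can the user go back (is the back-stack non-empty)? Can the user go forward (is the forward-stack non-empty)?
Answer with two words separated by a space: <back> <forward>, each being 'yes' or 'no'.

After 1 (visit(H)): cur=H back=1 fwd=0
After 2 (visit(R)): cur=R back=2 fwd=0
After 3 (visit(Y)): cur=Y back=3 fwd=0
After 4 (back): cur=R back=2 fwd=1
After 5 (visit(C)): cur=C back=3 fwd=0
After 6 (visit(W)): cur=W back=4 fwd=0

Answer: yes no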